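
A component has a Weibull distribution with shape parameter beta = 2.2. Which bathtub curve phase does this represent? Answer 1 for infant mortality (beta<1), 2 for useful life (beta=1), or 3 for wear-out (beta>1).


beta = 2.2
Compare beta to 1:
beta < 1 => infant mortality (phase 1)
beta = 1 => useful life (phase 2)
beta > 1 => wear-out (phase 3)
Since beta = 2.2, this is wear-out (increasing failure rate)
Phase = 3

3


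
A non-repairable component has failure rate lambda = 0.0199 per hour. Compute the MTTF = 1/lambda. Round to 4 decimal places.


lambda = 0.0199
MTTF = 1 / 0.0199
MTTF = 50.2513

50.2513


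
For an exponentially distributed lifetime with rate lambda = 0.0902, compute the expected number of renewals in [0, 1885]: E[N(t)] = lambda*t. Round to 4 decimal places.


lambda = 0.0902
t = 1885
E[N(t)] = lambda * t
E[N(t)] = 0.0902 * 1885
E[N(t)] = 170.027

170.027


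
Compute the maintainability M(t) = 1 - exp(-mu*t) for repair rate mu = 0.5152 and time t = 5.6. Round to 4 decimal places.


mu = 0.5152, t = 5.6
mu * t = 0.5152 * 5.6 = 2.8851
exp(-2.8851) = 0.0558
M(t) = 1 - 0.0558
M(t) = 0.9442

0.9442


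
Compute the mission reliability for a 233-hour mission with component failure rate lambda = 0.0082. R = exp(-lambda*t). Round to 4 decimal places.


lambda = 0.0082
mission_time = 233
lambda * t = 0.0082 * 233 = 1.9106
R = exp(-1.9106)
R = 0.148

0.148


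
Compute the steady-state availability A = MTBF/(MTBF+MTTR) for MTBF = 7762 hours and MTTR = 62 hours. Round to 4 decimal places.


MTBF = 7762
MTTR = 62
MTBF + MTTR = 7824
A = 7762 / 7824
A = 0.9921

0.9921


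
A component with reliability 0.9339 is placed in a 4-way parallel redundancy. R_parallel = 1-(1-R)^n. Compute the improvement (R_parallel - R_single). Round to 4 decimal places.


R_single = 0.9339, n = 4
1 - R_single = 0.0661
(1 - R_single)^n = 0.0661^4 = 0.0
R_parallel = 1 - 0.0 = 1.0
Improvement = 1.0 - 0.9339
Improvement = 0.0661

0.0661


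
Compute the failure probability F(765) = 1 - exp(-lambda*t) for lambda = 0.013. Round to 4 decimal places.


lambda = 0.013, t = 765
lambda * t = 9.945
exp(-9.945) = 0.0
F(t) = 1 - 0.0
F(t) = 1.0

1.0


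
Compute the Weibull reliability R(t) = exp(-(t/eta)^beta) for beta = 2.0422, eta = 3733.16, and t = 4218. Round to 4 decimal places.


beta = 2.0422, eta = 3733.16, t = 4218
t/eta = 4218 / 3733.16 = 1.1299
(t/eta)^beta = 1.1299^2.0422 = 1.2832
R(t) = exp(-1.2832)
R(t) = 0.2771

0.2771


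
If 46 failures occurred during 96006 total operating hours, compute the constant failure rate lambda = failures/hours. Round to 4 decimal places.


failures = 46
total_hours = 96006
lambda = 46 / 96006
lambda = 0.0005

0.0005


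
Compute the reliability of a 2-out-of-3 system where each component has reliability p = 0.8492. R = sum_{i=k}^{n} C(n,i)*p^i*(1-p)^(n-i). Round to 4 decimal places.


k = 2, n = 3, p = 0.8492
i=2: C(3,2)=3 * 0.8492^2 * 0.1508^1 = 0.3262
i=3: C(3,3)=1 * 0.8492^3 * 0.1508^0 = 0.6124
R = sum of terms = 0.9386

0.9386


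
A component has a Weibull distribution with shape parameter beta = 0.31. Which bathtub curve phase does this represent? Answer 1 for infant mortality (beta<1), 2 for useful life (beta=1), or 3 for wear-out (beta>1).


beta = 0.31
Compare beta to 1:
beta < 1 => infant mortality (phase 1)
beta = 1 => useful life (phase 2)
beta > 1 => wear-out (phase 3)
Since beta = 0.31, this is infant mortality (decreasing failure rate)
Phase = 1

1


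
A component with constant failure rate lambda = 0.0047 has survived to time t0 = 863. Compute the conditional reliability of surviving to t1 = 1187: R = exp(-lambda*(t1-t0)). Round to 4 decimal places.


lambda = 0.0047
t0 = 863, t1 = 1187
t1 - t0 = 324
lambda * (t1-t0) = 0.0047 * 324 = 1.5228
R = exp(-1.5228)
R = 0.2181

0.2181


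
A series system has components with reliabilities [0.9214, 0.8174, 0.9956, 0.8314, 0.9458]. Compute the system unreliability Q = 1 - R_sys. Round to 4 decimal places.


Components: [0.9214, 0.8174, 0.9956, 0.8314, 0.9458]
After component 1: product = 0.9214
After component 2: product = 0.7532
After component 3: product = 0.7498
After component 4: product = 0.6234
After component 5: product = 0.5896
R_sys = 0.5896
Q = 1 - 0.5896 = 0.4104

0.4104


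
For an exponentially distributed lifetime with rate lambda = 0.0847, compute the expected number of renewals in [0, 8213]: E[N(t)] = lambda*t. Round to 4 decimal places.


lambda = 0.0847
t = 8213
E[N(t)] = lambda * t
E[N(t)] = 0.0847 * 8213
E[N(t)] = 695.6411

695.6411


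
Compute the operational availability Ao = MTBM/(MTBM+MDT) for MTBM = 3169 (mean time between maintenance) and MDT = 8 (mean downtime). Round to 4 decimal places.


MTBM = 3169
MDT = 8
MTBM + MDT = 3177
Ao = 3169 / 3177
Ao = 0.9975

0.9975


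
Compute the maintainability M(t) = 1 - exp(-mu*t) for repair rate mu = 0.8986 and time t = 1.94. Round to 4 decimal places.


mu = 0.8986, t = 1.94
mu * t = 0.8986 * 1.94 = 1.7433
exp(-1.7433) = 0.1749
M(t) = 1 - 0.1749
M(t) = 0.8251

0.8251


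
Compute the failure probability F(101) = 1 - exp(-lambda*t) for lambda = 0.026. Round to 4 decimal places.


lambda = 0.026, t = 101
lambda * t = 2.626
exp(-2.626) = 0.0724
F(t) = 1 - 0.0724
F(t) = 0.9276

0.9276


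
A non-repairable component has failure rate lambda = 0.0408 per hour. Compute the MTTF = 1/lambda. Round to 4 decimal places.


lambda = 0.0408
MTTF = 1 / 0.0408
MTTF = 24.5098

24.5098


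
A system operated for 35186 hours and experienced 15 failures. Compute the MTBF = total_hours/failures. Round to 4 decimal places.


total_hours = 35186
failures = 15
MTBF = 35186 / 15
MTBF = 2345.7333

2345.7333


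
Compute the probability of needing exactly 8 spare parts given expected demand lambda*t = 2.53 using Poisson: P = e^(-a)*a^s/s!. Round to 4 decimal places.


a = 2.53, s = 8
e^(-a) = e^(-2.53) = 0.0797
a^s = 2.53^8 = 1678.6655
s! = 40320
P = 0.0797 * 1678.6655 / 40320
P = 0.0033

0.0033


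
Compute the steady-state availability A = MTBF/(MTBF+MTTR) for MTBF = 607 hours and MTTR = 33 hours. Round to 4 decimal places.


MTBF = 607
MTTR = 33
MTBF + MTTR = 640
A = 607 / 640
A = 0.9484

0.9484


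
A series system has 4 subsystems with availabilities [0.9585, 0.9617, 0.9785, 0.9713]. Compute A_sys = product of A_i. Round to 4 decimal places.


Subsystems: [0.9585, 0.9617, 0.9785, 0.9713]
After subsystem 1 (A=0.9585): product = 0.9585
After subsystem 2 (A=0.9617): product = 0.9218
After subsystem 3 (A=0.9785): product = 0.902
After subsystem 4 (A=0.9713): product = 0.8761
A_sys = 0.8761

0.8761


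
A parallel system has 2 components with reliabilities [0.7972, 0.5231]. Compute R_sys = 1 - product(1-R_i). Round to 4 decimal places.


Components: [0.7972, 0.5231]
(1 - 0.7972) = 0.2028, running product = 0.2028
(1 - 0.5231) = 0.4769, running product = 0.0967
Product of (1-R_i) = 0.0967
R_sys = 1 - 0.0967 = 0.9033

0.9033


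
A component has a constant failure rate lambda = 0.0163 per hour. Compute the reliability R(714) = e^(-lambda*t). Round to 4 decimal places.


lambda = 0.0163
t = 714
lambda * t = 11.6382
R(t) = e^(-11.6382)
R(t) = 0.0

0.0


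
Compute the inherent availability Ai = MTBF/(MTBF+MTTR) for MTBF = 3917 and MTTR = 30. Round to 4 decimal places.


MTBF = 3917
MTTR = 30
MTBF + MTTR = 3947
Ai = 3917 / 3947
Ai = 0.9924

0.9924


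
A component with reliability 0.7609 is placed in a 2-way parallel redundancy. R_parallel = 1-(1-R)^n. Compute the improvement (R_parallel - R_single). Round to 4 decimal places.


R_single = 0.7609, n = 2
1 - R_single = 0.2391
(1 - R_single)^n = 0.2391^2 = 0.0572
R_parallel = 1 - 0.0572 = 0.9428
Improvement = 0.9428 - 0.7609
Improvement = 0.1819

0.1819


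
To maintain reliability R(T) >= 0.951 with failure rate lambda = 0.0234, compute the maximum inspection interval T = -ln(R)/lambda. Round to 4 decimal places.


R_target = 0.951
lambda = 0.0234
-ln(0.951) = 0.0502
T = 0.0502 / 0.0234
T = 2.1471

2.1471


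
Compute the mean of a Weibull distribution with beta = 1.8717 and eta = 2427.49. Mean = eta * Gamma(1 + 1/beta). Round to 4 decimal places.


beta = 1.8717, eta = 2427.49
1/beta = 0.5343
1 + 1/beta = 1.5343
Gamma(1.5343) = 0.8878
Mean = 2427.49 * 0.8878
Mean = 2155.1704

2155.1704


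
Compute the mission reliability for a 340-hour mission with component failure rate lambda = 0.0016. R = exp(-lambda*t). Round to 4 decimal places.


lambda = 0.0016
mission_time = 340
lambda * t = 0.0016 * 340 = 0.544
R = exp(-0.544)
R = 0.5804

0.5804


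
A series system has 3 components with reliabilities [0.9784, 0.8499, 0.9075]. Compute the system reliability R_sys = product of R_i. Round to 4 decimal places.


Components: [0.9784, 0.8499, 0.9075]
After component 1 (R=0.9784): product = 0.9784
After component 2 (R=0.8499): product = 0.8315
After component 3 (R=0.9075): product = 0.7546
R_sys = 0.7546

0.7546


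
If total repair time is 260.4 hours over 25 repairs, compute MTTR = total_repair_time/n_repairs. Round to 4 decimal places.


total_repair_time = 260.4
n_repairs = 25
MTTR = 260.4 / 25
MTTR = 10.416

10.416


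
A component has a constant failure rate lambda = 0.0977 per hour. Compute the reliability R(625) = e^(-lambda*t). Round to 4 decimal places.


lambda = 0.0977
t = 625
lambda * t = 61.0625
R(t) = e^(-61.0625)
R(t) = 0.0

0.0


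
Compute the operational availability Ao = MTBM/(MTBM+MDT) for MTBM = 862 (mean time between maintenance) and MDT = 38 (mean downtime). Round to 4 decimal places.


MTBM = 862
MDT = 38
MTBM + MDT = 900
Ao = 862 / 900
Ao = 0.9578

0.9578


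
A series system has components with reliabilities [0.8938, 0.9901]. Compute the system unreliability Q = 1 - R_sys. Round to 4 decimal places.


Components: [0.8938, 0.9901]
After component 1: product = 0.8938
After component 2: product = 0.885
R_sys = 0.885
Q = 1 - 0.885 = 0.115

0.115


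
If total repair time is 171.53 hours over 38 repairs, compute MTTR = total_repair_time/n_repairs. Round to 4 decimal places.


total_repair_time = 171.53
n_repairs = 38
MTTR = 171.53 / 38
MTTR = 4.5139

4.5139


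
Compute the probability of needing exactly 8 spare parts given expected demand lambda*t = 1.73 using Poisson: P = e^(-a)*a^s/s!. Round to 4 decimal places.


a = 1.73, s = 8
e^(-a) = e^(-1.73) = 0.1773
a^s = 1.73^8 = 80.2359
s! = 40320
P = 0.1773 * 80.2359 / 40320
P = 0.0004

0.0004


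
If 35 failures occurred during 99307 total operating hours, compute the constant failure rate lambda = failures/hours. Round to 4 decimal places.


failures = 35
total_hours = 99307
lambda = 35 / 99307
lambda = 0.0004

0.0004


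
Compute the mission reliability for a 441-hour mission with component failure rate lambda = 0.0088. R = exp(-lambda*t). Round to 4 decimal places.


lambda = 0.0088
mission_time = 441
lambda * t = 0.0088 * 441 = 3.8808
R = exp(-3.8808)
R = 0.0206

0.0206


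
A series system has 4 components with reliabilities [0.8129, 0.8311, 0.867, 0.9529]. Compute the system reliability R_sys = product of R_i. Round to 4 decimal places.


Components: [0.8129, 0.8311, 0.867, 0.9529]
After component 1 (R=0.8129): product = 0.8129
After component 2 (R=0.8311): product = 0.6756
After component 3 (R=0.867): product = 0.5857
After component 4 (R=0.9529): product = 0.5582
R_sys = 0.5582

0.5582


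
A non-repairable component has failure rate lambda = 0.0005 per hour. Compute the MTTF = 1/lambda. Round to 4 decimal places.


lambda = 0.0005
MTTF = 1 / 0.0005
MTTF = 2000.0

2000.0


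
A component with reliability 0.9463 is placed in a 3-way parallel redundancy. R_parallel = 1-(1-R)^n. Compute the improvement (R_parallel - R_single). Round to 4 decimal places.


R_single = 0.9463, n = 3
1 - R_single = 0.0537
(1 - R_single)^n = 0.0537^3 = 0.0002
R_parallel = 1 - 0.0002 = 0.9998
Improvement = 0.9998 - 0.9463
Improvement = 0.0535

0.0535


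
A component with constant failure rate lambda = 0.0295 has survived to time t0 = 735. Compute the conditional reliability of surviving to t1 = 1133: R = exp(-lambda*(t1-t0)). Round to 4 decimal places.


lambda = 0.0295
t0 = 735, t1 = 1133
t1 - t0 = 398
lambda * (t1-t0) = 0.0295 * 398 = 11.741
R = exp(-11.741)
R = 0.0

0.0


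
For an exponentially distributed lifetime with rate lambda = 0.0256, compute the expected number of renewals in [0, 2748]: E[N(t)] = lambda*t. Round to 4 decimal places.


lambda = 0.0256
t = 2748
E[N(t)] = lambda * t
E[N(t)] = 0.0256 * 2748
E[N(t)] = 70.3488

70.3488


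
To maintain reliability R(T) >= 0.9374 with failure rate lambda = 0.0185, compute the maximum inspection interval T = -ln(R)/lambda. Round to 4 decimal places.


R_target = 0.9374
lambda = 0.0185
-ln(0.9374) = 0.0646
T = 0.0646 / 0.0185
T = 3.4943

3.4943


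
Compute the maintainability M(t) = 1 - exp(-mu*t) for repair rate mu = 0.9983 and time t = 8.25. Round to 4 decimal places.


mu = 0.9983, t = 8.25
mu * t = 0.9983 * 8.25 = 8.236
exp(-8.236) = 0.0003
M(t) = 1 - 0.0003
M(t) = 0.9997

0.9997


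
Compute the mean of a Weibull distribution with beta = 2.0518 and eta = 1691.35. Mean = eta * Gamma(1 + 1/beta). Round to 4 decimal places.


beta = 2.0518, eta = 1691.35
1/beta = 0.4874
1 + 1/beta = 1.4874
Gamma(1.4874) = 0.8859
Mean = 1691.35 * 0.8859
Mean = 1498.3416

1498.3416


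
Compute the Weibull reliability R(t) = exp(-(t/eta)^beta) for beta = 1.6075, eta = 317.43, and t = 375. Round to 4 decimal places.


beta = 1.6075, eta = 317.43, t = 375
t/eta = 375 / 317.43 = 1.1814
(t/eta)^beta = 1.1814^1.6075 = 1.3072
R(t) = exp(-1.3072)
R(t) = 0.2706

0.2706


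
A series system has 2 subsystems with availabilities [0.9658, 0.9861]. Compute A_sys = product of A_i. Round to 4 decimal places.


Subsystems: [0.9658, 0.9861]
After subsystem 1 (A=0.9658): product = 0.9658
After subsystem 2 (A=0.9861): product = 0.9524
A_sys = 0.9524

0.9524


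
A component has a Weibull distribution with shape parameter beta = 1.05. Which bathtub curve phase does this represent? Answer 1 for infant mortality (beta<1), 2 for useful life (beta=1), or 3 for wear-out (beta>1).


beta = 1.05
Compare beta to 1:
beta < 1 => infant mortality (phase 1)
beta = 1 => useful life (phase 2)
beta > 1 => wear-out (phase 3)
Since beta = 1.05, this is wear-out (increasing failure rate)
Phase = 3

3


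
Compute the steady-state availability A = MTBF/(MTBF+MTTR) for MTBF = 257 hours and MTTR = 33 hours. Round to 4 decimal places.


MTBF = 257
MTTR = 33
MTBF + MTTR = 290
A = 257 / 290
A = 0.8862

0.8862


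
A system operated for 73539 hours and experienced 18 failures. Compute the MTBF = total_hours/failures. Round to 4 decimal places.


total_hours = 73539
failures = 18
MTBF = 73539 / 18
MTBF = 4085.5

4085.5


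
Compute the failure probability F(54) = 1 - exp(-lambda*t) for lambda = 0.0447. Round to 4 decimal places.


lambda = 0.0447, t = 54
lambda * t = 2.4138
exp(-2.4138) = 0.0895
F(t) = 1 - 0.0895
F(t) = 0.9105

0.9105


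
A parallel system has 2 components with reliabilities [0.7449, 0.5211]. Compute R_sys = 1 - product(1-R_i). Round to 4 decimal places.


Components: [0.7449, 0.5211]
(1 - 0.7449) = 0.2551, running product = 0.2551
(1 - 0.5211) = 0.4789, running product = 0.1222
Product of (1-R_i) = 0.1222
R_sys = 1 - 0.1222 = 0.8778

0.8778


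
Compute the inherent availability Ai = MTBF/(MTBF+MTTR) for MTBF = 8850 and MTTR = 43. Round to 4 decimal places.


MTBF = 8850
MTTR = 43
MTBF + MTTR = 8893
Ai = 8850 / 8893
Ai = 0.9952

0.9952


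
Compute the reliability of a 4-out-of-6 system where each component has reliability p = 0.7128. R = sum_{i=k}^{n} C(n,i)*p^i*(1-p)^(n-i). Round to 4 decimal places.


k = 4, n = 6, p = 0.7128
i=4: C(6,4)=15 * 0.7128^4 * 0.2872^2 = 0.3194
i=5: C(6,5)=6 * 0.7128^5 * 0.2872^1 = 0.3171
i=6: C(6,6)=1 * 0.7128^6 * 0.2872^0 = 0.1312
R = sum of terms = 0.7676

0.7676


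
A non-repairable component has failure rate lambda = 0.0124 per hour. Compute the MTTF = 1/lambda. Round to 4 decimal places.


lambda = 0.0124
MTTF = 1 / 0.0124
MTTF = 80.6452

80.6452


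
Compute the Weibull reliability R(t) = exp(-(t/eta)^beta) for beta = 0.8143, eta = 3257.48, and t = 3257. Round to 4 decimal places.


beta = 0.8143, eta = 3257.48, t = 3257
t/eta = 3257 / 3257.48 = 0.9999
(t/eta)^beta = 0.9999^0.8143 = 0.9999
R(t) = exp(-0.9999)
R(t) = 0.3679

0.3679


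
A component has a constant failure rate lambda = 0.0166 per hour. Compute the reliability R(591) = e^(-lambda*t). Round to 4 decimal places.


lambda = 0.0166
t = 591
lambda * t = 9.8106
R(t) = e^(-9.8106)
R(t) = 0.0001

0.0001


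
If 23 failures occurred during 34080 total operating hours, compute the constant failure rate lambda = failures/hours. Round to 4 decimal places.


failures = 23
total_hours = 34080
lambda = 23 / 34080
lambda = 0.0007

0.0007


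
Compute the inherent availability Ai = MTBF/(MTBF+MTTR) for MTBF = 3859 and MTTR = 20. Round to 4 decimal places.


MTBF = 3859
MTTR = 20
MTBF + MTTR = 3879
Ai = 3859 / 3879
Ai = 0.9948

0.9948


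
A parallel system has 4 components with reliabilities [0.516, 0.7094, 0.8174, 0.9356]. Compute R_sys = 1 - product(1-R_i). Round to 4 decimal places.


Components: [0.516, 0.7094, 0.8174, 0.9356]
(1 - 0.516) = 0.484, running product = 0.484
(1 - 0.7094) = 0.2906, running product = 0.1407
(1 - 0.8174) = 0.1826, running product = 0.0257
(1 - 0.9356) = 0.0644, running product = 0.0017
Product of (1-R_i) = 0.0017
R_sys = 1 - 0.0017 = 0.9983

0.9983


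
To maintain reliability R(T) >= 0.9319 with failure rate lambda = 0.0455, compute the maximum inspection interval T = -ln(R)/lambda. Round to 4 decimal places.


R_target = 0.9319
lambda = 0.0455
-ln(0.9319) = 0.0705
T = 0.0705 / 0.0455
T = 1.5501

1.5501


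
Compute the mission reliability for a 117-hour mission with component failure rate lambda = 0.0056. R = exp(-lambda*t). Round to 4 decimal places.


lambda = 0.0056
mission_time = 117
lambda * t = 0.0056 * 117 = 0.6552
R = exp(-0.6552)
R = 0.5193

0.5193


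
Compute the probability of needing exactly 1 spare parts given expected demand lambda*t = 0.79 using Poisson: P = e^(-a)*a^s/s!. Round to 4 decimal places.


a = 0.79, s = 1
e^(-a) = e^(-0.79) = 0.4538
a^s = 0.79^1 = 0.79
s! = 1
P = 0.4538 * 0.79 / 1
P = 0.3585

0.3585


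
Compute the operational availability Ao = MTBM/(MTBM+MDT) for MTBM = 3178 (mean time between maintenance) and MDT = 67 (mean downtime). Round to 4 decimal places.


MTBM = 3178
MDT = 67
MTBM + MDT = 3245
Ao = 3178 / 3245
Ao = 0.9794

0.9794


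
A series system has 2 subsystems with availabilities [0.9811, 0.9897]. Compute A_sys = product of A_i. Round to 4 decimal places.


Subsystems: [0.9811, 0.9897]
After subsystem 1 (A=0.9811): product = 0.9811
After subsystem 2 (A=0.9897): product = 0.971
A_sys = 0.971

0.971


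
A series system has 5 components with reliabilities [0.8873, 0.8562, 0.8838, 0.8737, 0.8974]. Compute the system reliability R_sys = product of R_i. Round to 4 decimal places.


Components: [0.8873, 0.8562, 0.8838, 0.8737, 0.8974]
After component 1 (R=0.8873): product = 0.8873
After component 2 (R=0.8562): product = 0.7597
After component 3 (R=0.8838): product = 0.6714
After component 4 (R=0.8737): product = 0.5866
After component 5 (R=0.8974): product = 0.5264
R_sys = 0.5264

0.5264


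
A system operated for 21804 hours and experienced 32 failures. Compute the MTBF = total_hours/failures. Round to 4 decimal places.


total_hours = 21804
failures = 32
MTBF = 21804 / 32
MTBF = 681.375

681.375


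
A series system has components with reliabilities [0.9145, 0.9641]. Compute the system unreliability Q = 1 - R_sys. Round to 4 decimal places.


Components: [0.9145, 0.9641]
After component 1: product = 0.9145
After component 2: product = 0.8817
R_sys = 0.8817
Q = 1 - 0.8817 = 0.1183

0.1183


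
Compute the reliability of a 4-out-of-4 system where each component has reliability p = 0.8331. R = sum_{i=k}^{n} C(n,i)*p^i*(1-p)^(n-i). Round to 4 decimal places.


k = 4, n = 4, p = 0.8331
i=4: C(4,4)=1 * 0.8331^4 * 0.1669^0 = 0.4817
R = sum of terms = 0.4817

0.4817


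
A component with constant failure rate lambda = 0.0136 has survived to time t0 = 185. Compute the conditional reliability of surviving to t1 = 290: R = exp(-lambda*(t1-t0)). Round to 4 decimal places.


lambda = 0.0136
t0 = 185, t1 = 290
t1 - t0 = 105
lambda * (t1-t0) = 0.0136 * 105 = 1.428
R = exp(-1.428)
R = 0.2398

0.2398


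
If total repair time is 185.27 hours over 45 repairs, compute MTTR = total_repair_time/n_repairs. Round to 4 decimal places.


total_repair_time = 185.27
n_repairs = 45
MTTR = 185.27 / 45
MTTR = 4.1171

4.1171


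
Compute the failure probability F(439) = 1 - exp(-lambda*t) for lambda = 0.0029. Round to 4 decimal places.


lambda = 0.0029, t = 439
lambda * t = 1.2731
exp(-1.2731) = 0.28
F(t) = 1 - 0.28
F(t) = 0.72

0.72


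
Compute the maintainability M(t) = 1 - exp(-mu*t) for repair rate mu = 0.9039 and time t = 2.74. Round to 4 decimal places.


mu = 0.9039, t = 2.74
mu * t = 0.9039 * 2.74 = 2.4767
exp(-2.4767) = 0.084
M(t) = 1 - 0.084
M(t) = 0.916

0.916


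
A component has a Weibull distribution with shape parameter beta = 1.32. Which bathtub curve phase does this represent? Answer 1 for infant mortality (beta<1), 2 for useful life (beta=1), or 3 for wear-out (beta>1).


beta = 1.32
Compare beta to 1:
beta < 1 => infant mortality (phase 1)
beta = 1 => useful life (phase 2)
beta > 1 => wear-out (phase 3)
Since beta = 1.32, this is wear-out (increasing failure rate)
Phase = 3

3


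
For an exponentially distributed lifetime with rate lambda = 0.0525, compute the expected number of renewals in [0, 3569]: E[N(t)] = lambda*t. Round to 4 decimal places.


lambda = 0.0525
t = 3569
E[N(t)] = lambda * t
E[N(t)] = 0.0525 * 3569
E[N(t)] = 187.3725

187.3725


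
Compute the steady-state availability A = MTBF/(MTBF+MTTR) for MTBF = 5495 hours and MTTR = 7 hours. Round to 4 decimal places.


MTBF = 5495
MTTR = 7
MTBF + MTTR = 5502
A = 5495 / 5502
A = 0.9987

0.9987


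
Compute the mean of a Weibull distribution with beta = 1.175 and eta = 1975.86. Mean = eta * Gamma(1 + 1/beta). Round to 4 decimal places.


beta = 1.175, eta = 1975.86
1/beta = 0.8511
1 + 1/beta = 1.8511
Gamma(1.8511) = 0.9459
Mean = 1975.86 * 0.9459
Mean = 1869.0346

1869.0346


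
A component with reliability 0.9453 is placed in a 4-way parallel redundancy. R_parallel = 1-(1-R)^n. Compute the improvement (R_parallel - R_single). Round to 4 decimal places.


R_single = 0.9453, n = 4
1 - R_single = 0.0547
(1 - R_single)^n = 0.0547^4 = 0.0
R_parallel = 1 - 0.0 = 1.0
Improvement = 1.0 - 0.9453
Improvement = 0.0547

0.0547


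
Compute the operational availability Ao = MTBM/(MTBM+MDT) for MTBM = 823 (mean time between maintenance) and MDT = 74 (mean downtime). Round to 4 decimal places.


MTBM = 823
MDT = 74
MTBM + MDT = 897
Ao = 823 / 897
Ao = 0.9175

0.9175


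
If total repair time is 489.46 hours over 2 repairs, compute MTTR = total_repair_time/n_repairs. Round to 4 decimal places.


total_repair_time = 489.46
n_repairs = 2
MTTR = 489.46 / 2
MTTR = 244.73

244.73


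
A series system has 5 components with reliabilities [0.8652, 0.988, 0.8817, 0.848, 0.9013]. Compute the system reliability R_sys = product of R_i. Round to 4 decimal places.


Components: [0.8652, 0.988, 0.8817, 0.848, 0.9013]
After component 1 (R=0.8652): product = 0.8652
After component 2 (R=0.988): product = 0.8548
After component 3 (R=0.8817): product = 0.7537
After component 4 (R=0.848): product = 0.6391
After component 5 (R=0.9013): product = 0.576
R_sys = 0.576

0.576


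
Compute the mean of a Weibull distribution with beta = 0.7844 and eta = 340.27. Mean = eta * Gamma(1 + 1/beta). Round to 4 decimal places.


beta = 0.7844, eta = 340.27
1/beta = 1.2749
1 + 1/beta = 2.2749
Gamma(2.2749) = 1.1494
Mean = 340.27 * 1.1494
Mean = 391.1206

391.1206


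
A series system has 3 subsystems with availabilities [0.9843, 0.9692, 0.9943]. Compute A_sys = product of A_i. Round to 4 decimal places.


Subsystems: [0.9843, 0.9692, 0.9943]
After subsystem 1 (A=0.9843): product = 0.9843
After subsystem 2 (A=0.9692): product = 0.954
After subsystem 3 (A=0.9943): product = 0.9485
A_sys = 0.9485

0.9485


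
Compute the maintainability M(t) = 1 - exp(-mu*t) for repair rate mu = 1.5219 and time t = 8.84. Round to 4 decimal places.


mu = 1.5219, t = 8.84
mu * t = 1.5219 * 8.84 = 13.4536
exp(-13.4536) = 0.0
M(t) = 1 - 0.0
M(t) = 1.0

1.0


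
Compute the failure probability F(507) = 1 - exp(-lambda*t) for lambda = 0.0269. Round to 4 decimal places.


lambda = 0.0269, t = 507
lambda * t = 13.6383
exp(-13.6383) = 0.0
F(t) = 1 - 0.0
F(t) = 1.0

1.0


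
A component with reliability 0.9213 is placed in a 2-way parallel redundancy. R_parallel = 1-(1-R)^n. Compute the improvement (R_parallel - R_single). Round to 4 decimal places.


R_single = 0.9213, n = 2
1 - R_single = 0.0787
(1 - R_single)^n = 0.0787^2 = 0.0062
R_parallel = 1 - 0.0062 = 0.9938
Improvement = 0.9938 - 0.9213
Improvement = 0.0725

0.0725


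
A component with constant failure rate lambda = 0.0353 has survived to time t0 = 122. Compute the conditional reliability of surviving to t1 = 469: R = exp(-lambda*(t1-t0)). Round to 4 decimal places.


lambda = 0.0353
t0 = 122, t1 = 469
t1 - t0 = 347
lambda * (t1-t0) = 0.0353 * 347 = 12.2491
R = exp(-12.2491)
R = 0.0

0.0


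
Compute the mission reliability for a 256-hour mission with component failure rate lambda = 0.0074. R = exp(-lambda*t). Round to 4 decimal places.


lambda = 0.0074
mission_time = 256
lambda * t = 0.0074 * 256 = 1.8944
R = exp(-1.8944)
R = 0.1504

0.1504


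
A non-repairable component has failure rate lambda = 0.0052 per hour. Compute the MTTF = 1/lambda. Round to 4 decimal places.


lambda = 0.0052
MTTF = 1 / 0.0052
MTTF = 192.3077

192.3077


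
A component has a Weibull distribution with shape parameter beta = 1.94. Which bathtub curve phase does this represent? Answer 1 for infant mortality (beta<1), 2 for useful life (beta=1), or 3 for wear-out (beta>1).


beta = 1.94
Compare beta to 1:
beta < 1 => infant mortality (phase 1)
beta = 1 => useful life (phase 2)
beta > 1 => wear-out (phase 3)
Since beta = 1.94, this is wear-out (increasing failure rate)
Phase = 3

3


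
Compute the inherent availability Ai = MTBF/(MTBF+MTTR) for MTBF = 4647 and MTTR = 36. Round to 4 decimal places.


MTBF = 4647
MTTR = 36
MTBF + MTTR = 4683
Ai = 4647 / 4683
Ai = 0.9923

0.9923


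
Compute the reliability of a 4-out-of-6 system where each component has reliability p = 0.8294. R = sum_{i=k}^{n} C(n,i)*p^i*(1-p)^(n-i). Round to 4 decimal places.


k = 4, n = 6, p = 0.8294
i=4: C(6,4)=15 * 0.8294^4 * 0.1706^2 = 0.2066
i=5: C(6,5)=6 * 0.8294^5 * 0.1706^1 = 0.4017
i=6: C(6,6)=1 * 0.8294^6 * 0.1706^0 = 0.3255
R = sum of terms = 0.9339

0.9339


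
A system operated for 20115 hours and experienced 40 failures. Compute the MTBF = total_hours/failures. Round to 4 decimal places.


total_hours = 20115
failures = 40
MTBF = 20115 / 40
MTBF = 502.875

502.875


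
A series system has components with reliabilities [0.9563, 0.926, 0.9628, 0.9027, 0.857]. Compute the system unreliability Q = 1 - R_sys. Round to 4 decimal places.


Components: [0.9563, 0.926, 0.9628, 0.9027, 0.857]
After component 1: product = 0.9563
After component 2: product = 0.8855
After component 3: product = 0.8526
After component 4: product = 0.7696
After component 5: product = 0.6596
R_sys = 0.6596
Q = 1 - 0.6596 = 0.3404

0.3404


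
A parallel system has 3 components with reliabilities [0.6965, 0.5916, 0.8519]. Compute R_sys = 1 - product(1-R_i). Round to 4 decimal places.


Components: [0.6965, 0.5916, 0.8519]
(1 - 0.6965) = 0.3035, running product = 0.3035
(1 - 0.5916) = 0.4084, running product = 0.1239
(1 - 0.8519) = 0.1481, running product = 0.0184
Product of (1-R_i) = 0.0184
R_sys = 1 - 0.0184 = 0.9816

0.9816


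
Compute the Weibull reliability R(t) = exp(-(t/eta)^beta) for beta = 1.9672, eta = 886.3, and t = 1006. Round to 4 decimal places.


beta = 1.9672, eta = 886.3, t = 1006
t/eta = 1006 / 886.3 = 1.1351
(t/eta)^beta = 1.1351^1.9672 = 1.283
R(t) = exp(-1.283)
R(t) = 0.2772

0.2772


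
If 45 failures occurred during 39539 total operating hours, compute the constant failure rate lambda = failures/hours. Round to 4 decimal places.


failures = 45
total_hours = 39539
lambda = 45 / 39539
lambda = 0.0011

0.0011


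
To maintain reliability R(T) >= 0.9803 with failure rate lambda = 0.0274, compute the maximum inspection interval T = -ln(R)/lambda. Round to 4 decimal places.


R_target = 0.9803
lambda = 0.0274
-ln(0.9803) = 0.0199
T = 0.0199 / 0.0274
T = 0.7262

0.7262


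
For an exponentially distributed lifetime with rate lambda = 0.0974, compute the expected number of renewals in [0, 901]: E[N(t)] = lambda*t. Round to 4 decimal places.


lambda = 0.0974
t = 901
E[N(t)] = lambda * t
E[N(t)] = 0.0974 * 901
E[N(t)] = 87.7574

87.7574


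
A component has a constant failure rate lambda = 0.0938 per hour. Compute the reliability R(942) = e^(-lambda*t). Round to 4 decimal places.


lambda = 0.0938
t = 942
lambda * t = 88.3596
R(t) = e^(-88.3596)
R(t) = 0.0

0.0


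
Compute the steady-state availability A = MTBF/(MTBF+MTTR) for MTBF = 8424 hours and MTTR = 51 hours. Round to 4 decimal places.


MTBF = 8424
MTTR = 51
MTBF + MTTR = 8475
A = 8424 / 8475
A = 0.994

0.994


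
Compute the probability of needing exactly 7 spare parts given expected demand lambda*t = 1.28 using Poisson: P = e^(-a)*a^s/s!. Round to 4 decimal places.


a = 1.28, s = 7
e^(-a) = e^(-1.28) = 0.278
a^s = 1.28^7 = 5.6295
s! = 5040
P = 0.278 * 5.6295 / 5040
P = 0.0003

0.0003


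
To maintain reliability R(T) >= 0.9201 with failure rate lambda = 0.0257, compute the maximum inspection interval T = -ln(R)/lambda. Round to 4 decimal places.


R_target = 0.9201
lambda = 0.0257
-ln(0.9201) = 0.0833
T = 0.0833 / 0.0257
T = 3.2402

3.2402


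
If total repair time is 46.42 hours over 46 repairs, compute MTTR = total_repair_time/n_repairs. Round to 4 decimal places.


total_repair_time = 46.42
n_repairs = 46
MTTR = 46.42 / 46
MTTR = 1.0091

1.0091


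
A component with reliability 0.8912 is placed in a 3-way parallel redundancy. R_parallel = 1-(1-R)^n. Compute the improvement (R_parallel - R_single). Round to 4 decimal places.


R_single = 0.8912, n = 3
1 - R_single = 0.1088
(1 - R_single)^n = 0.1088^3 = 0.0013
R_parallel = 1 - 0.0013 = 0.9987
Improvement = 0.9987 - 0.8912
Improvement = 0.1075

0.1075


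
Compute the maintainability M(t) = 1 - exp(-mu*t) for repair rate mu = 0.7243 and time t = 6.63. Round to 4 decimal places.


mu = 0.7243, t = 6.63
mu * t = 0.7243 * 6.63 = 4.8021
exp(-4.8021) = 0.0082
M(t) = 1 - 0.0082
M(t) = 0.9918

0.9918


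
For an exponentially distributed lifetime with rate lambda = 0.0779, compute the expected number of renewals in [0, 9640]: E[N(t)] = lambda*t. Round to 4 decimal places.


lambda = 0.0779
t = 9640
E[N(t)] = lambda * t
E[N(t)] = 0.0779 * 9640
E[N(t)] = 750.956

750.956


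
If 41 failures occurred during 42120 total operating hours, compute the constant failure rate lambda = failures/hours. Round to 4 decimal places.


failures = 41
total_hours = 42120
lambda = 41 / 42120
lambda = 0.001

0.001


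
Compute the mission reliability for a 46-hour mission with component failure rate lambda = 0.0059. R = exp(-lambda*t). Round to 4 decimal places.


lambda = 0.0059
mission_time = 46
lambda * t = 0.0059 * 46 = 0.2714
R = exp(-0.2714)
R = 0.7623

0.7623


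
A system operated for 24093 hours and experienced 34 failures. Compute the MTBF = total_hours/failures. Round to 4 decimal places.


total_hours = 24093
failures = 34
MTBF = 24093 / 34
MTBF = 708.6176

708.6176


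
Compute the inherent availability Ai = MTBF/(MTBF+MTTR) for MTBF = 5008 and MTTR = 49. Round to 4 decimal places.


MTBF = 5008
MTTR = 49
MTBF + MTTR = 5057
Ai = 5008 / 5057
Ai = 0.9903

0.9903


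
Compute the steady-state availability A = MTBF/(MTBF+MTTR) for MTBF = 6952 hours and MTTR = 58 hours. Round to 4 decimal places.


MTBF = 6952
MTTR = 58
MTBF + MTTR = 7010
A = 6952 / 7010
A = 0.9917

0.9917


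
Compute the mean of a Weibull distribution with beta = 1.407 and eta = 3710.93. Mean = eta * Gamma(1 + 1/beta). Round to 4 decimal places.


beta = 1.407, eta = 3710.93
1/beta = 0.7107
1 + 1/beta = 1.7107
Gamma(1.7107) = 0.9107
Mean = 3710.93 * 0.9107
Mean = 3379.6039

3379.6039


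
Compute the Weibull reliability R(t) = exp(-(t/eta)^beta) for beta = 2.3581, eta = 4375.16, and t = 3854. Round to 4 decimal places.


beta = 2.3581, eta = 4375.16, t = 3854
t/eta = 3854 / 4375.16 = 0.8809
(t/eta)^beta = 0.8809^2.3581 = 0.7415
R(t) = exp(-0.7415)
R(t) = 0.4764

0.4764


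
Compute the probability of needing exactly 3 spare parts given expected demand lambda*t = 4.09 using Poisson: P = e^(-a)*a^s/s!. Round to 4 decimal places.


a = 4.09, s = 3
e^(-a) = e^(-4.09) = 0.0167
a^s = 4.09^3 = 68.4179
s! = 6
P = 0.0167 * 68.4179 / 6
P = 0.1909

0.1909


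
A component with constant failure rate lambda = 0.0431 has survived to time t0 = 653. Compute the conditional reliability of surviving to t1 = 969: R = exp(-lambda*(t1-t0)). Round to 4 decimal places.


lambda = 0.0431
t0 = 653, t1 = 969
t1 - t0 = 316
lambda * (t1-t0) = 0.0431 * 316 = 13.6196
R = exp(-13.6196)
R = 0.0

0.0


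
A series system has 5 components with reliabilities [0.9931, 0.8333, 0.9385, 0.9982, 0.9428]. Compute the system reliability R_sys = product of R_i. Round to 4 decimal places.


Components: [0.9931, 0.8333, 0.9385, 0.9982, 0.9428]
After component 1 (R=0.9931): product = 0.9931
After component 2 (R=0.8333): product = 0.8276
After component 3 (R=0.9385): product = 0.7767
After component 4 (R=0.9982): product = 0.7753
After component 5 (R=0.9428): product = 0.7309
R_sys = 0.7309

0.7309


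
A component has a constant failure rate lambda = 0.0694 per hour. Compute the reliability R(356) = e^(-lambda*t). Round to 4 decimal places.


lambda = 0.0694
t = 356
lambda * t = 24.7064
R(t) = e^(-24.7064)
R(t) = 0.0

0.0


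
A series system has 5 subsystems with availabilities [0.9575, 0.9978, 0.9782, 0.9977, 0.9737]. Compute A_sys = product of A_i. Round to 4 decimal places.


Subsystems: [0.9575, 0.9978, 0.9782, 0.9977, 0.9737]
After subsystem 1 (A=0.9575): product = 0.9575
After subsystem 2 (A=0.9978): product = 0.9554
After subsystem 3 (A=0.9782): product = 0.9346
After subsystem 4 (A=0.9977): product = 0.9324
After subsystem 5 (A=0.9737): product = 0.9079
A_sys = 0.9079

0.9079


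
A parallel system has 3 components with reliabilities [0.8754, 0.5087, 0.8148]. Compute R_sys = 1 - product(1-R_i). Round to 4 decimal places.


Components: [0.8754, 0.5087, 0.8148]
(1 - 0.8754) = 0.1246, running product = 0.1246
(1 - 0.5087) = 0.4913, running product = 0.0612
(1 - 0.8148) = 0.1852, running product = 0.0113
Product of (1-R_i) = 0.0113
R_sys = 1 - 0.0113 = 0.9887

0.9887


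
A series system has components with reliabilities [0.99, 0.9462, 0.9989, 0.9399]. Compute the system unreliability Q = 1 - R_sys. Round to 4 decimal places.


Components: [0.99, 0.9462, 0.9989, 0.9399]
After component 1: product = 0.99
After component 2: product = 0.9367
After component 3: product = 0.9357
After component 4: product = 0.8795
R_sys = 0.8795
Q = 1 - 0.8795 = 0.1205

0.1205


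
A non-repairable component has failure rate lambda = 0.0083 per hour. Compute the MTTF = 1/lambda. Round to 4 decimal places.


lambda = 0.0083
MTTF = 1 / 0.0083
MTTF = 120.4819

120.4819


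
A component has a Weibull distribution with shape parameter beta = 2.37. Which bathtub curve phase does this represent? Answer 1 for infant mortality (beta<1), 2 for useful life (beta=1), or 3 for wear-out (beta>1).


beta = 2.37
Compare beta to 1:
beta < 1 => infant mortality (phase 1)
beta = 1 => useful life (phase 2)
beta > 1 => wear-out (phase 3)
Since beta = 2.37, this is wear-out (increasing failure rate)
Phase = 3

3


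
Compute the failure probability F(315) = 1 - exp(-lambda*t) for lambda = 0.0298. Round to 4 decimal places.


lambda = 0.0298, t = 315
lambda * t = 9.387
exp(-9.387) = 0.0001
F(t) = 1 - 0.0001
F(t) = 0.9999

0.9999


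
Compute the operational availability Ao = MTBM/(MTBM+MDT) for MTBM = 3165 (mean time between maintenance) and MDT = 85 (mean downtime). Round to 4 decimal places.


MTBM = 3165
MDT = 85
MTBM + MDT = 3250
Ao = 3165 / 3250
Ao = 0.9738

0.9738


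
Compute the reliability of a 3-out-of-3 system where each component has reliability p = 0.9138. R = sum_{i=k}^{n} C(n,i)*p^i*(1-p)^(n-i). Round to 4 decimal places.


k = 3, n = 3, p = 0.9138
i=3: C(3,3)=1 * 0.9138^3 * 0.0862^0 = 0.7631
R = sum of terms = 0.7631

0.7631


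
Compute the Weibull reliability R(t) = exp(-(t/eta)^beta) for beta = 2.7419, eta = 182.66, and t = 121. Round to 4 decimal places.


beta = 2.7419, eta = 182.66, t = 121
t/eta = 121 / 182.66 = 0.6624
(t/eta)^beta = 0.6624^2.7419 = 0.3233
R(t) = exp(-0.3233)
R(t) = 0.7238

0.7238


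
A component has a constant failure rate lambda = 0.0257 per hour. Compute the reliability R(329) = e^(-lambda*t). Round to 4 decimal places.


lambda = 0.0257
t = 329
lambda * t = 8.4553
R(t) = e^(-8.4553)
R(t) = 0.0002

0.0002


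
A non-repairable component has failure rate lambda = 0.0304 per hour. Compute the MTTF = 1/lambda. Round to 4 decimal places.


lambda = 0.0304
MTTF = 1 / 0.0304
MTTF = 32.8947

32.8947


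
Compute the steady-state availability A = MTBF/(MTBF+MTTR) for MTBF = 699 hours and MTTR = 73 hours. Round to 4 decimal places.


MTBF = 699
MTTR = 73
MTBF + MTTR = 772
A = 699 / 772
A = 0.9054

0.9054


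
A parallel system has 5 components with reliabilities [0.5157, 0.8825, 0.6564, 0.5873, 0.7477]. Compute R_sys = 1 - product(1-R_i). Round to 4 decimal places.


Components: [0.5157, 0.8825, 0.6564, 0.5873, 0.7477]
(1 - 0.5157) = 0.4843, running product = 0.4843
(1 - 0.8825) = 0.1175, running product = 0.0569
(1 - 0.6564) = 0.3436, running product = 0.0196
(1 - 0.5873) = 0.4127, running product = 0.0081
(1 - 0.7477) = 0.2523, running product = 0.002
Product of (1-R_i) = 0.002
R_sys = 1 - 0.002 = 0.998

0.998


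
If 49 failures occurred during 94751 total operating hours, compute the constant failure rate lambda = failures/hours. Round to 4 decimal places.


failures = 49
total_hours = 94751
lambda = 49 / 94751
lambda = 0.0005

0.0005


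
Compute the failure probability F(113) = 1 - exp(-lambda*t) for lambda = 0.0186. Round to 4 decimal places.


lambda = 0.0186, t = 113
lambda * t = 2.1018
exp(-2.1018) = 0.1222
F(t) = 1 - 0.1222
F(t) = 0.8778

0.8778


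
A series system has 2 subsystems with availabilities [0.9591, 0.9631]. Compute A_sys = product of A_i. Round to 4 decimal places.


Subsystems: [0.9591, 0.9631]
After subsystem 1 (A=0.9591): product = 0.9591
After subsystem 2 (A=0.9631): product = 0.9237
A_sys = 0.9237

0.9237


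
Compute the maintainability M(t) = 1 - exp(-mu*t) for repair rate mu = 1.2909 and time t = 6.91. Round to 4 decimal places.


mu = 1.2909, t = 6.91
mu * t = 1.2909 * 6.91 = 8.9201
exp(-8.9201) = 0.0001
M(t) = 1 - 0.0001
M(t) = 0.9999

0.9999


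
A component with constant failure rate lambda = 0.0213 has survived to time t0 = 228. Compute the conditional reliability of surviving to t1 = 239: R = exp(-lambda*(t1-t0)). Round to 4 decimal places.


lambda = 0.0213
t0 = 228, t1 = 239
t1 - t0 = 11
lambda * (t1-t0) = 0.0213 * 11 = 0.2343
R = exp(-0.2343)
R = 0.7911

0.7911
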